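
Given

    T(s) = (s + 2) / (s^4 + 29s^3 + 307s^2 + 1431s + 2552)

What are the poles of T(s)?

The poles are the roots of the denominator s^4 + 29s^3 + 307s^2 + 1431s + 2552 = 0.
Trying s = -11: the polynomial evaluates to 0, so (s + 11) is a factor.
Dividing out leaves s^3 + 18s^2 + 109s + 232 = 0.
This factors further as (s^2 + 10s + 29)(s + 8) = 0.

s = -5 + 2j, -5 - 2j, -11, -8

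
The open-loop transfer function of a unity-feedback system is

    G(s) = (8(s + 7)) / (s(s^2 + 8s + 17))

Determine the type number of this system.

The denominator has 1 factor of s at the origin (free integrator), so this is a Type 1 system.

Type 1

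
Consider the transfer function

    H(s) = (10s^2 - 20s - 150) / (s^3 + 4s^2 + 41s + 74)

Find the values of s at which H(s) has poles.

s = -1 ± 6j, -2

The poles are the roots of the denominator s^3 + 4s^2 + 41s + 74 = 0.
Trying s = -2: the polynomial evaluates to 0, so (s + 2) is a factor.
Dividing out leaves s^2 + 2s + 37 = 0.
The quadratic formula then gives s = -1 ± 6j.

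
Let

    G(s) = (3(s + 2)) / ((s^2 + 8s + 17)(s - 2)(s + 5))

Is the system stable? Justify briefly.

unstable

The poles can be read from the denominator factors: s = -4 + j, -4 - j, 2, -5.
Since the pole(s) at s = 2 lie in the right half-plane, the system is unstable.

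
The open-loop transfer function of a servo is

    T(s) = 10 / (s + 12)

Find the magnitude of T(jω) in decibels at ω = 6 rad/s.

|T(j6)|_dB ≈ -2.55 dB

Substitute s = j6: numerator = 10, denominator = 12 + j6.
|T(j6)| = |10| / |12 + j6| = 10 / 13.416 ≈ 0.7454.
In decibels: 20·log₁₀(0.7454) ≈ -2.55 dB.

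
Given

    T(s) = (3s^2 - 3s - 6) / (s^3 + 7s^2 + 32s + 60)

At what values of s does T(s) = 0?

Set the numerator to zero: 3s^2 - 3s - 6 = 0, i.e. 3·(s^2 - s - 2) = 0.
Factoring: (s - 2)(s + 1) = 0.

s = 2, -1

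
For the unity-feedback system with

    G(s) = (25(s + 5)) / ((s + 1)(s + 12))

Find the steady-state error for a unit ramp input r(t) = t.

G(s) has no poles at the origin.
This is a Type 0 system; Kv = lim_{s→0} s·G(s) = 0, so the steady-state error for a ramp input is infinite.

e_ss = ∞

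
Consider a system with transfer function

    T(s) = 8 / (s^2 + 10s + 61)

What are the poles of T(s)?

s = -5 + 6j, -5 - 6j

The poles are the roots of the denominator s^2 + 10s + 61 = 0.
Using the quadratic formula: s = (-10 ± √(-144))/2 = -5 ± 6j.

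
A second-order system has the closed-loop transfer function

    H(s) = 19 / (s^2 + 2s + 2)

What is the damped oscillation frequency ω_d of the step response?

ω_d = 1 rad/s

Comparing s^2 + 2s + 2 to s^2 + 2ζωₙs + ωₙ²: ωₙ = √2 ≈ 1.414 rad/s and ζ = 2/(2·√2) ≈ 0.7071.
ζωₙ = 2/2 = 1, so ω_d = ωₙ√(1−ζ²) = √(ωₙ² − (ζωₙ)²) = √(2 − 1²) = √1 = 1 rad/s.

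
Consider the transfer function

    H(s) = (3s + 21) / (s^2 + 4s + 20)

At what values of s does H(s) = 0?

Set the numerator to zero: 3s + 21 = 0, i.e. 3·(s + 7) = 0.
So s = -7.

s = -7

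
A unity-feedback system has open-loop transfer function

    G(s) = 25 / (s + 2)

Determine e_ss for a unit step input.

G(s) has no poles at the origin.
This is a Type 0 system. Kp = lim_{s→0} G(s) = 25/2.
e_ss = 1/(1 + Kp) = 1/(1 + 25/2) = 2/27 ≈ 0.07407.

e_ss = 0.07407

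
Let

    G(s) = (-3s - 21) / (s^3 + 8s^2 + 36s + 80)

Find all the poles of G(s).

The poles are the roots of the denominator s^3 + 8s^2 + 36s + 80 = 0.
Trying s = -4: the polynomial evaluates to 0, so (s + 4) is a factor.
Dividing out leaves s^2 + 4s + 20 = 0.
The quadratic formula then gives s = -2 ± 4j.

s = -2 + 4j, -2 - 4j, -4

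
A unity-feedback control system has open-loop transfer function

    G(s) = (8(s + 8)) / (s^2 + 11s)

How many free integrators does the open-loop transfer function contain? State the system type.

The denominator has 1 factor of s at the origin (free integrator), so this is a Type 1 system.

Type 1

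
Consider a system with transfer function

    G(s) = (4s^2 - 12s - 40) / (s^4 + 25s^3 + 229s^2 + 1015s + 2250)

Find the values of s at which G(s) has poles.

The poles are the roots of the denominator s^4 + 25s^3 + 229s^2 + 1015s + 2250 = 0.
Trying s = -9: the polynomial evaluates to 0, so (s + 9) is a factor.
Dividing out leaves s^3 + 16s^2 + 85s + 250 = 0.
This factors further as (s^2 + 6s + 25)(s + 10) = 0.

s = -3 ± 4j, -9, -10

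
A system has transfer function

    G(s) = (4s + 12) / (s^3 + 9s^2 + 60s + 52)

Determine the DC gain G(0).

G(0) = 3/13 ≈ 0.2308

Set s = 0: G(0) = (12) / (52) = 3/13.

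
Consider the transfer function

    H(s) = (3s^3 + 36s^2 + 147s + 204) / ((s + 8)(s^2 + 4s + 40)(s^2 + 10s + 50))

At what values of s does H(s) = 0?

s = -4, -4 + j, -4 - j

Set the numerator to zero: 3s^3 + 36s^2 + 147s + 204 = 0, i.e. 3·(s^3 + 12s^2 + 49s + 68) = 0.
Factoring: (s + 4)(s^2 + 8s + 17) = 0.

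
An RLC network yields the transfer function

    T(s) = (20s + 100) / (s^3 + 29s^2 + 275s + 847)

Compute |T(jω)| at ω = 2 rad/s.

|T(j2)| ≈ 0.1184

Substitute s = j2: numerator = 100 + j40, denominator = 731 + j542.
|T(j2)| = |100 + j40| / |731 + j542| = 107.70 / 910.01 ≈ 0.1184.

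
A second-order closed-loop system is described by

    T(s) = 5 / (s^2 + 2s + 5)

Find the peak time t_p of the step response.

Comparing s^2 + 2s + 5 to s^2 + 2ζωₙs + ωₙ²: ωₙ = √5 ≈ 2.236 rad/s and ζ = 2/(2·√5) ≈ 0.4472.
ζωₙ = 2/2 = 1, so ω_d = ωₙ√(1−ζ²) = √(ωₙ² − (ζωₙ)²) = √(5 − 1²) = √4 = 2 rad/s.
t_p = π/ω_d = π/2 ≈ 1.571 s.

t_p ≈ 1.571 s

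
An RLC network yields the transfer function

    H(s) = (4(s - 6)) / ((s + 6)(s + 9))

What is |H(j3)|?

|H(j3)| ≈ 0.4216

Substitute s = j3: numerator = -24 + j12, denominator = 45 + j45.
|H(j3)| = |-24 + j12| / |45 + j45| = 26.833 / 63.640 ≈ 0.4216.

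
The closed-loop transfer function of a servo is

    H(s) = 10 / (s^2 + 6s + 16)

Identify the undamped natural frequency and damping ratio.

ωₙ = 4 rad/s, ζ = 0.75

Compare the denominator to the standard form s^2 + 2ζωₙs + ωₙ².
ωₙ² = 16, so ωₙ = 4 rad/s.
2ζωₙ = 6, so ζ = 6/(2·4) = 0.75.
With ζ = 0.75 the response is underdamped.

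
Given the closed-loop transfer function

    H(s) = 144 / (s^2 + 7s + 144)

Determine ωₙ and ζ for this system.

ωₙ = 12 rad/s, ζ ≈ 0.2917

Compare the denominator to the standard form s^2 + 2ζωₙs + ωₙ².
ωₙ² = 144, so ωₙ = 12 rad/s.
2ζωₙ = 7, so ζ = 7/(2·12) ≈ 0.2917.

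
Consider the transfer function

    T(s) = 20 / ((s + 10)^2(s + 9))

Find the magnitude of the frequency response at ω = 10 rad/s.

|T(j10)| ≈ 0.007433

Substitute s = j10: numerator = 20, denominator = -2000 + j1800.
|T(j10)| = |20| / |-2000 + j1800| = 20 / 2690.7 ≈ 0.007433.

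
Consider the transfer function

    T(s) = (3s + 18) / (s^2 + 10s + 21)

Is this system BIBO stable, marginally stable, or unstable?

stable

The denominator s^2 + 10s + 21 factors as (s + 3)(s + 7), giving poles at s = -3, -7.
Since all poles lie strictly in the left half-plane, the system is stable.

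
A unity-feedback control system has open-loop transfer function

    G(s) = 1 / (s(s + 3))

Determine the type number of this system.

Type 1

The denominator has 1 factor of s at the origin (free integrator), so this is a Type 1 system.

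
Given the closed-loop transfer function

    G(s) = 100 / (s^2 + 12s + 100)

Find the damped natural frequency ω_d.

Comparing s^2 + 12s + 100 to s^2 + 2ζωₙs + ωₙ²: ωₙ = 10 rad/s and ζ = 12/(2·10) = 0.6.
ζωₙ = 12/2 = 6, so ω_d = ωₙ√(1−ζ²) = √(ωₙ² − (ζωₙ)²) = √(100 − 6²) = √64 = 8 rad/s.

ω_d = 8 rad/s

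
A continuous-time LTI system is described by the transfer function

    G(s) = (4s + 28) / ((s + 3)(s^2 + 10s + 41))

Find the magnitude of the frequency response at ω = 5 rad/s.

|G(j5)| ≈ 0.1124

Substitute s = j5: numerator = 28 + j20, denominator = -202 + j230.
|G(j5)| = |28 + j20| / |-202 + j230| = 34.409 / 306.11 ≈ 0.1124.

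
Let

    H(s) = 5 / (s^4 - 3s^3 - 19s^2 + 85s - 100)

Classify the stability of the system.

unstable

The denominator s^4 - 3s^3 - 19s^2 + 85s - 100 factors as (s^2 - 4s + 5)(s + 5)(s - 4), giving poles at s = 2 ± j, -5, 4.
Since the pole(s) at s = 2 ± j, 4 lie in the right half-plane, the system is unstable.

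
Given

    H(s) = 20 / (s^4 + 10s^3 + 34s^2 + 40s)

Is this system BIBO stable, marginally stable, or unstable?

marginally stable

The denominator s^4 + 10s^3 + 34s^2 + 40s factors as s(s^2 + 6s + 10)(s + 4), giving poles at s = 0, -3 + j, -3 - j, -4.
Since the simple pole(s) at s = 0 lie on the jω-axis with none in the right half-plane, the system is marginally stable.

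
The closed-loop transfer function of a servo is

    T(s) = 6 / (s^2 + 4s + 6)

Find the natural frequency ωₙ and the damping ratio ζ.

Compare the denominator to the standard form s^2 + 2ζωₙs + ωₙ².
ωₙ² = 6, so ωₙ = √6 ≈ 2.449 rad/s.
2ζωₙ = 4, so ζ = 4/(2·√6) ≈ 0.8165.
With ζ = 0.8165 the response is underdamped.

ωₙ ≈ 2.449 rad/s, ζ ≈ 0.8165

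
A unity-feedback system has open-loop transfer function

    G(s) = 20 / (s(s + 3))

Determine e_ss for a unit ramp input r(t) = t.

G(s) has one pole at the origin.
This is a Type 1 system. Kv = lim_{s→0} s·G(s) = 20/3.
e_ss = 1/Kv = 1/(20/3) = 3/20 ≈ 0.1500.

e_ss = 0.1500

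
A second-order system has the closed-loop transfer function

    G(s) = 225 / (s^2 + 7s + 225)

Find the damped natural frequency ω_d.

Comparing s^2 + 7s + 225 to s^2 + 2ζωₙs + ωₙ²: ωₙ = 15 rad/s and ζ = 7/(2·15) ≈ 0.2333.
ζωₙ = 7/2 = 3.5, so ω_d = ωₙ√(1−ζ²) = √(ωₙ² − (ζωₙ)²) = √(225 − 3.5²) = √212.75 ≈ 14.59 rad/s.

ω_d ≈ 14.59 rad/s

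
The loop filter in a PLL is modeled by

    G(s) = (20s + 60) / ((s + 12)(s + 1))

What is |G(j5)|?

Substitute s = j5: numerator = 60 + j100, denominator = -13 + j65.
|G(j5)| = |60 + j100| / |-13 + j65| = 116.62 / 66.287 ≈ 1.759.

|G(j5)| ≈ 1.759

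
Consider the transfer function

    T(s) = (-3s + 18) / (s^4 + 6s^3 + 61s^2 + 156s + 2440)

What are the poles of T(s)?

The poles are the roots of the denominator s^4 + 6s^3 + 61s^2 + 156s + 2440 = 0.
No real roots exist; factor into two real quadratics: (s^2 - 4s + 40)(s^2 + 10s + 61) = 0.
Each quadratic gives a conjugate pair via the quadratic formula.

s = 2 + 6j, 2 - 6j, -5 + 6j, -5 - 6j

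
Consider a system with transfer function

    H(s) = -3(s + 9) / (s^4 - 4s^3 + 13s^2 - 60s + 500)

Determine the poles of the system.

The poles are the roots of the denominator s^4 - 4s^3 + 13s^2 - 60s + 500 = 0.
No real roots exist; factor into two real quadratics: (s^2 - 8s + 25)(s^2 + 4s + 20) = 0.
Each quadratic gives a conjugate pair via the quadratic formula.

s = 4 + 3j, 4 - 3j, -2 + 4j, -2 - 4j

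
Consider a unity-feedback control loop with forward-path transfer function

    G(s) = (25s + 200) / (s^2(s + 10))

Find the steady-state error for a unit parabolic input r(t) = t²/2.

e_ss = 0.05000

G(s) has 2 poles at the origin.
This is a Type 2 system. Ka = lim_{s→0} s^2·G(s) = 200/10 = 20.
e_ss = 1/Ka = 1/(20) = 1/20 ≈ 0.05000.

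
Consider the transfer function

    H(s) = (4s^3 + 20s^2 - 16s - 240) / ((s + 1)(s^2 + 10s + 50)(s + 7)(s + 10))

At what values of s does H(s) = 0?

s = -4 ± 2j, 3

Set the numerator to zero: 4s^3 + 20s^2 - 16s - 240 = 0, i.e. 4·(s^3 + 5s^2 - 4s - 60) = 0.
Factoring: (s^2 + 8s + 20)(s - 3) = 0.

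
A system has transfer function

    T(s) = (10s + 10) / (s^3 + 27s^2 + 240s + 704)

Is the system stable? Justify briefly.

stable

The denominator s^3 + 27s^2 + 240s + 704 factors as (s + 11)(s + 8)^2, giving poles at s = -11, -8, -8.
Since all poles lie strictly in the left half-plane, the system is stable.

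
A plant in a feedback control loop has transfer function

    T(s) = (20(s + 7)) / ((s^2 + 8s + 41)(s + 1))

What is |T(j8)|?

|T(j8)| ≈ 0.3878

Substitute s = j8: numerator = 140 + j160, denominator = -535 - j120.
|T(j8)| = |140 + j160| / |-535 - j120| = 212.60 / 548.29 ≈ 0.3878.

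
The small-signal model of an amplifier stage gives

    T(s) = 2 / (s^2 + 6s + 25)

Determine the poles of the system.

The poles are the roots of the denominator s^2 + 6s + 25 = 0.
Using the quadratic formula: s = (-6 ± √(-64))/2 = -3 ± 4j.

s = -3 + 4j, -3 - 4j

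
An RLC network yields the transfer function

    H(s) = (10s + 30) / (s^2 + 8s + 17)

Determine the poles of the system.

s = -4 ± j

The poles are the roots of the denominator s^2 + 8s + 17 = 0.
Using the quadratic formula: s = (-8 ± √(-4))/2 = -4 ± 1j.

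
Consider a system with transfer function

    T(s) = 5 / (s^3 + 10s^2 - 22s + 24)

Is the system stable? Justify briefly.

The denominator s^3 + 10s^2 - 22s + 24 factors as (s^2 - 2s + 2)(s + 12), giving poles at s = 1 + j, 1 - j, -12.
Since the pole(s) at s = 1 + j, 1 - j lie in the right half-plane, the system is unstable.

unstable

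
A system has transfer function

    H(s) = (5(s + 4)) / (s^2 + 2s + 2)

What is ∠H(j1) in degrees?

At s = j1: numerator = 20 + j5, denominator = 1 + j2.
∠H = ∠num − ∠den = 14.036° − (63.435°) = -49.40°.

∠H(j1) ≈ -49.40°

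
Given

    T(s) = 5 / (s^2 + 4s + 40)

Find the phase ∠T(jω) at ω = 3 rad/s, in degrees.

At s = j3: numerator = 5, denominator = 31 + j12.
∠T = ∠num − ∠den = 0° − (21.161°) = -21.16°.

∠T(j3) ≈ -21.16°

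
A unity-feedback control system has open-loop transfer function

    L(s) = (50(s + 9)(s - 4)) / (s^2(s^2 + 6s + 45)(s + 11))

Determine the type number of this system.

Type 2

The denominator has 2 factors of s at the origin (free integrators), so this is a Type 2 system.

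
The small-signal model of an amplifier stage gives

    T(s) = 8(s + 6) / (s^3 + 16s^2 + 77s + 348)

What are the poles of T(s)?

The poles are the roots of the denominator s^3 + 16s^2 + 77s + 348 = 0.
Trying s = -12: the polynomial evaluates to 0, so (s + 12) is a factor.
Dividing out leaves s^2 + 4s + 29 = 0.
The quadratic formula then gives s = -2 ± 5j.

s = -2 + 5j, -2 - 5j, -12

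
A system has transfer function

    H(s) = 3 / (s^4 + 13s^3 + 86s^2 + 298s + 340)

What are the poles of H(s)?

The poles are the roots of the denominator s^4 + 13s^3 + 86s^2 + 298s + 340 = 0.
Trying s = -2: the polynomial evaluates to 0, so (s + 2) is a factor.
Dividing out leaves s^3 + 11s^2 + 64s + 170 = 0.
This factors further as (s^2 + 6s + 34)(s + 5) = 0.

s = -2, -3 ± 5j, -5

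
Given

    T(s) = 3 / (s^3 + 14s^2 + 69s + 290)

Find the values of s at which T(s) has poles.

The poles are the roots of the denominator s^3 + 14s^2 + 69s + 290 = 0.
Trying s = -10: the polynomial evaluates to 0, so (s + 10) is a factor.
Dividing out leaves s^2 + 4s + 29 = 0.
The quadratic formula then gives s = -2 ± 5j.

s = -10, -2 + 5j, -2 - 5j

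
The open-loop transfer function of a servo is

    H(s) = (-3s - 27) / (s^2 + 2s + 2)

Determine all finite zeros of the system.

Set the numerator to zero: -3s - 27 = 0, i.e. -3·(s + 9) = 0.
So s = -9.

s = -9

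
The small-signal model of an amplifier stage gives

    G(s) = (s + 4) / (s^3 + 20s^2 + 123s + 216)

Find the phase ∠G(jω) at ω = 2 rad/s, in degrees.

∠G(j2) ≈ -33.69°

At s = j2: numerator = 4 + j2, denominator = 136 + j238.
∠G = ∠num − ∠den = 26.565° − (60.255°) = -33.69°.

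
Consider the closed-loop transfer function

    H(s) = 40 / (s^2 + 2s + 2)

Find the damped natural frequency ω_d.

ω_d = 1 rad/s

Comparing s^2 + 2s + 2 to s^2 + 2ζωₙs + ωₙ²: ωₙ = √2 ≈ 1.414 rad/s and ζ = 2/(2·√2) ≈ 0.7071.
ζωₙ = 2/2 = 1, so ω_d = ωₙ√(1−ζ²) = √(ωₙ² − (ζωₙ)²) = √(2 − 1²) = √1 = 1 rad/s.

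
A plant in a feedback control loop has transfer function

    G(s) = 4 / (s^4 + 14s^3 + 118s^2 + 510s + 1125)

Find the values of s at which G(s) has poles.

The poles are the roots of the denominator s^4 + 14s^3 + 118s^2 + 510s + 1125 = 0.
No real roots exist; factor into two real quadratics: (s^2 + 6s + 45)(s^2 + 8s + 25) = 0.
Each quadratic gives a conjugate pair via the quadratic formula.

s = -3 ± 6j, -4 ± 3j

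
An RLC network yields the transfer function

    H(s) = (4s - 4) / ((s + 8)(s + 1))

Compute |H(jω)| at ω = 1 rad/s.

|H(j1)| ≈ 0.4961

Substitute s = j1: numerator = -4 + j4, denominator = 7 + j9.
|H(j1)| = |-4 + j4| / |7 + j9| = 5.6569 / 11.402 ≈ 0.4961.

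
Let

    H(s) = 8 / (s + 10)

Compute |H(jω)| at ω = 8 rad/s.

|H(j8)| ≈ 0.6247

Substitute s = j8: numerator = 8, denominator = 10 + j8.
|H(j8)| = |8| / |10 + j8| = 8 / 12.806 ≈ 0.6247.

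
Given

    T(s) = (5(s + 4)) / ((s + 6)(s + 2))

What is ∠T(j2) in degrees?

At s = j2: numerator = 20 + j10, denominator = 8 + j16.
∠T = ∠num − ∠den = 26.565° − (63.435°) = -36.87°.

∠T(j2) ≈ -36.87°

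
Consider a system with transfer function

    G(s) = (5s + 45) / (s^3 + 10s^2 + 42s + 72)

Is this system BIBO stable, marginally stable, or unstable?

The denominator s^3 + 10s^2 + 42s + 72 factors as (s^2 + 6s + 18)(s + 4), giving poles at s = -3 ± 3j, -4.
Since all poles lie strictly in the left half-plane, the system is stable.

stable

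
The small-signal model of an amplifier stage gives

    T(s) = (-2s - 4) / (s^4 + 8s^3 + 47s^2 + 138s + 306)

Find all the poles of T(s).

s = -3 + 3j, -3 - 3j, -1 + 4j, -1 - 4j

The poles are the roots of the denominator s^4 + 8s^3 + 47s^2 + 138s + 306 = 0.
No real roots exist; factor into two real quadratics: (s^2 + 6s + 18)(s^2 + 2s + 17) = 0.
Each quadratic gives a conjugate pair via the quadratic formula.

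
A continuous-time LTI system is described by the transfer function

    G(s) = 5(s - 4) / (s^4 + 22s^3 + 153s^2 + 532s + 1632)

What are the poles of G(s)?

The poles are the roots of the denominator s^4 + 22s^3 + 153s^2 + 532s + 1632 = 0.
Trying s = -12: the polynomial evaluates to 0, so (s + 12) is a factor.
Dividing out leaves s^3 + 10s^2 + 33s + 136 = 0.
This factors further as (s^2 + 2s + 17)(s + 8) = 0.

s = -1 + 4j, -1 - 4j, -12, -8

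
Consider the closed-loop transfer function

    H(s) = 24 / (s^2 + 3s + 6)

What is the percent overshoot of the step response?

%OS ≈ 8.77%

Comparing s^2 + 3s + 6 to s^2 + 2ζωₙs + ωₙ²: ωₙ = √6 ≈ 2.449 rad/s and ζ = 3/(2·√6) ≈ 0.6124.
%OS = 100·exp(−πζ/√(1−ζ²)) = 100·exp(−π·0.6124/√(1−0.6124²)) ≈ 8.77%.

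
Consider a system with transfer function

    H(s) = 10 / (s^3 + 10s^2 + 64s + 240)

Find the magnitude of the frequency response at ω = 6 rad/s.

Substitute s = j6: numerator = 10, denominator = -120 + j168.
|H(j6)| = |10| / |-120 + j168| = 10 / 206.46 ≈ 0.04844.

|H(j6)| ≈ 0.04844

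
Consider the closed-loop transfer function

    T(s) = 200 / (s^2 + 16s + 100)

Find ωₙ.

Compare the denominator to the standard form s^2 + 2ζωₙs + ωₙ².
ωₙ² = 100, so ωₙ = 10 rad/s.

ωₙ = 10 rad/s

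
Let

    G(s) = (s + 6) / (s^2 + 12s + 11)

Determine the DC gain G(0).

Set s = 0: G(0) = (6) / (11) = 6/11.

G(0) = 6/11 ≈ 0.5455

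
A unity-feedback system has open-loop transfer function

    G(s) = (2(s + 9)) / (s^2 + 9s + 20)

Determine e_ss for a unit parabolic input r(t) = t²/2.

G(s) has no poles at the origin.
This is a Type 0 system; Ka = lim_{s→0} s^2·G(s) = 0, so the steady-state error for a parabola input is infinite.

e_ss = ∞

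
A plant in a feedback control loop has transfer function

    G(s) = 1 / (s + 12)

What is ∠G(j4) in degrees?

∠G(j4) ≈ -18.43°

At s = j4: numerator = 1, denominator = 12 + j4.
∠G = ∠num − ∠den = 0° − (18.435°) = -18.43°.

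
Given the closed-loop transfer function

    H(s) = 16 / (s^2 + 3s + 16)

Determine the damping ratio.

Compare the denominator to the standard form s^2 + 2ζωₙs + ωₙ².
ωₙ² = 16, so ωₙ = 4 rad/s.
2ζωₙ = 3, so ζ = 3/(2·4) = 0.375.

ζ = 0.375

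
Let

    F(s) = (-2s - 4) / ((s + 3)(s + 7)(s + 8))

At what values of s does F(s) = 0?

Set the numerator to zero: -2s - 4 = 0, i.e. -2·(s + 2) = 0.
So s = -2.

s = -2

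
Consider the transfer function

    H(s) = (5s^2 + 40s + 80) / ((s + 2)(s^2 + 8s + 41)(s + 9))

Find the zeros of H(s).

s = -4, -4

Set the numerator to zero: 5s^2 + 40s + 80 = 0, i.e. 5·(s^2 + 8s + 16) = 0.
Factoring: (s + 4)^2 = 0.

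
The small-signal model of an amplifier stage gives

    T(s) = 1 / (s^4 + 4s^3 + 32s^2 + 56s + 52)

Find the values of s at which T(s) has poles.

s = -1 + 5j, -1 - 5j, -1 + j, -1 - j

The poles are the roots of the denominator s^4 + 4s^3 + 32s^2 + 56s + 52 = 0.
No real roots exist; factor into two real quadratics: (s^2 + 2s + 26)(s^2 + 2s + 2) = 0.
Each quadratic gives a conjugate pair via the quadratic formula.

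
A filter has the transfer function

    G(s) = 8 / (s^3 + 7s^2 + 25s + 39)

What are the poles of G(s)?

The poles are the roots of the denominator s^3 + 7s^2 + 25s + 39 = 0.
Trying s = -3: the polynomial evaluates to 0, so (s + 3) is a factor.
Dividing out leaves s^2 + 4s + 13 = 0.
The quadratic formula then gives s = -2 ± 3j.

s = -2 ± 3j, -3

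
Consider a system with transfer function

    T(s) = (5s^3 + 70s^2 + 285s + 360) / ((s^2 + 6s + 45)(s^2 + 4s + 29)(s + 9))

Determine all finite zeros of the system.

Set the numerator to zero: 5s^3 + 70s^2 + 285s + 360 = 0, i.e. 5·(s^3 + 14s^2 + 57s + 72) = 0.
Factoring: (s + 8)(s + 3)^2 = 0.

s = -8, -3, -3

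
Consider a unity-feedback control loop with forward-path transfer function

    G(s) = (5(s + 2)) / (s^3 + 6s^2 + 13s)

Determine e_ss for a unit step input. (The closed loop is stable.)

e_ss = 0

G(s) has one pole at the origin.
This is a Type 1 system; for a step input the steady-state error is zero.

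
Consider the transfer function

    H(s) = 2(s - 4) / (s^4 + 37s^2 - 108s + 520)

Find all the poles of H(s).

The poles are the roots of the denominator s^4 + 37s^2 - 108s + 520 = 0.
No real roots exist; factor into two real quadratics: (s^2 + 4s + 40)(s^2 - 4s + 13) = 0.
Each quadratic gives a conjugate pair via the quadratic formula.

s = -2 ± 6j, 2 ± 3j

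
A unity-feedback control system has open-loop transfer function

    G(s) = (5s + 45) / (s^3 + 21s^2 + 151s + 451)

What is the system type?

Type 0

The denominator has no factor of s at the origin — no free integrator — so this is a Type 0 system.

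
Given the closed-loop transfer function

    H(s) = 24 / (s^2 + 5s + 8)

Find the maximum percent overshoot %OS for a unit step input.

%OS ≈ 0.264%

Comparing s^2 + 5s + 8 to s^2 + 2ζωₙs + ωₙ²: ωₙ = √8 ≈ 2.828 rad/s and ζ = 5/(2·√8) ≈ 0.8839.
%OS = 100·exp(−πζ/√(1−ζ²)) = 100·exp(−π·0.8839/√(1−0.8839²)) ≈ 0.264%.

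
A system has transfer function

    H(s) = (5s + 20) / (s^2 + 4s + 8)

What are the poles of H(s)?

The poles are the roots of the denominator s^2 + 4s + 8 = 0.
Using the quadratic formula: s = (-4 ± √(-16))/2 = -2 ± 2j.

s = -2 + 2j, -2 - 2j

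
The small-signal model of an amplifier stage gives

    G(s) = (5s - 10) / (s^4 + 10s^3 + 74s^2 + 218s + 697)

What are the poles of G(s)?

The poles are the roots of the denominator s^4 + 10s^3 + 74s^2 + 218s + 697 = 0.
No real roots exist; factor into two real quadratics: (s^2 + 8s + 41)(s^2 + 2s + 17) = 0.
Each quadratic gives a conjugate pair via the quadratic formula.

s = -4 ± 5j, -1 ± 4j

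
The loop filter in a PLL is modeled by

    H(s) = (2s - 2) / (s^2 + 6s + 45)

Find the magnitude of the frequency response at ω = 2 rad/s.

Substitute s = j2: numerator = -2 + j4, denominator = 41 + j12.
|H(j2)| = |-2 + j4| / |41 + j12| = 4.4721 / 42.720 ≈ 0.1047.

|H(j2)| ≈ 0.1047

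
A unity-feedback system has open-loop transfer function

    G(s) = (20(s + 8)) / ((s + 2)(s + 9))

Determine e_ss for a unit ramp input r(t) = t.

G(s) has no poles at the origin.
This is a Type 0 system; Kv = lim_{s→0} s·G(s) = 0, so the steady-state error for a ramp input is infinite.

e_ss = ∞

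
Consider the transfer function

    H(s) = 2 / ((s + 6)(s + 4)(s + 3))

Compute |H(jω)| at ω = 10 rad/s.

|H(j10)| ≈ 0.001525

Substitute s = j10: numerator = 2, denominator = -1228 - j460.
|H(j10)| = |2| / |-1228 - j460| = 2 / 1311.3 ≈ 0.001525.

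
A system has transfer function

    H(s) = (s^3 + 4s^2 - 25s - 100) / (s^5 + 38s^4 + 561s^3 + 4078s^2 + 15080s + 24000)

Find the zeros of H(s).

s = -5, -4, 5

Set the numerator to zero: s^3 + 4s^2 - 25s - 100 = 0.
Factoring: (s + 5)(s + 4)(s - 5) = 0.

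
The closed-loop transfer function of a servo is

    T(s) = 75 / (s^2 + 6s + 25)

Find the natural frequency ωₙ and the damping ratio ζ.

ωₙ = 5 rad/s, ζ = 0.6

Compare the denominator to the standard form s^2 + 2ζωₙs + ωₙ².
ωₙ² = 25, so ωₙ = 5 rad/s.
2ζωₙ = 6, so ζ = 6/(2·5) = 0.6.
With ζ = 0.6 the response is underdamped.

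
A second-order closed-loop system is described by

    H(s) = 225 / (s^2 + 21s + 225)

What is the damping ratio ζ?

ζ = 0.7

Compare the denominator to the standard form s^2 + 2ζωₙs + ωₙ².
ωₙ² = 225, so ωₙ = 15 rad/s.
2ζωₙ = 21, so ζ = 21/(2·15) = 0.7.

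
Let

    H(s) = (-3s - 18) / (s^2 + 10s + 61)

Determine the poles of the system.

s = -5 ± 6j

The poles are the roots of the denominator s^2 + 10s + 61 = 0.
Using the quadratic formula: s = (-10 ± √(-144))/2 = -5 ± 6j.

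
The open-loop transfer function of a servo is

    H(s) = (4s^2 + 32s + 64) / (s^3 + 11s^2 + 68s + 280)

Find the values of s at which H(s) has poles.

s = -2 ± 6j, -7

The poles are the roots of the denominator s^3 + 11s^2 + 68s + 280 = 0.
Trying s = -7: the polynomial evaluates to 0, so (s + 7) is a factor.
Dividing out leaves s^2 + 4s + 40 = 0.
The quadratic formula then gives s = -2 ± 6j.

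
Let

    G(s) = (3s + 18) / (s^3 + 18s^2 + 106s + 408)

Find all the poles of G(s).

s = -3 ± 5j, -12

The poles are the roots of the denominator s^3 + 18s^2 + 106s + 408 = 0.
Trying s = -12: the polynomial evaluates to 0, so (s + 12) is a factor.
Dividing out leaves s^2 + 6s + 34 = 0.
The quadratic formula then gives s = -3 ± 5j.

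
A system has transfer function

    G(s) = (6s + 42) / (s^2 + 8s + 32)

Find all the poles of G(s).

The poles are the roots of the denominator s^2 + 8s + 32 = 0.
Using the quadratic formula: s = (-8 ± √(-64))/2 = -4 ± 4j.

s = -4 ± 4j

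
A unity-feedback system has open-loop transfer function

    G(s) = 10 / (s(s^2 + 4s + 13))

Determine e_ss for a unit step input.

e_ss = 0

G(s) has one pole at the origin.
This is a Type 1 system; for a step input the steady-state error is zero.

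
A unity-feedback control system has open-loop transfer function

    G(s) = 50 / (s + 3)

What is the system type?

Type 0

The denominator has no factor of s at the origin — no free integrator — so this is a Type 0 system.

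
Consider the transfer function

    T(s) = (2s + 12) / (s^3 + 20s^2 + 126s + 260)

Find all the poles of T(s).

s = -5 + j, -5 - j, -10

The poles are the roots of the denominator s^3 + 20s^2 + 126s + 260 = 0.
Trying s = -10: the polynomial evaluates to 0, so (s + 10) is a factor.
Dividing out leaves s^2 + 10s + 26 = 0.
The quadratic formula then gives s = -5 ± 1j.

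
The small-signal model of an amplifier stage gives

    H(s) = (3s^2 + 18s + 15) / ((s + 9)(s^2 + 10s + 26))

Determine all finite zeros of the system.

Set the numerator to zero: 3s^2 + 18s + 15 = 0, i.e. 3·(s^2 + 6s + 5) = 0.
Factoring: (s + 1)(s + 5) = 0.

s = -1, -5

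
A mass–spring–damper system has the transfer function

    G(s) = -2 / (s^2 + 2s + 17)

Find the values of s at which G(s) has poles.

The poles are the roots of the denominator s^2 + 2s + 17 = 0.
Using the quadratic formula: s = (-2 ± √(-64))/2 = -1 ± 4j.

s = -1 + 4j, -1 - 4j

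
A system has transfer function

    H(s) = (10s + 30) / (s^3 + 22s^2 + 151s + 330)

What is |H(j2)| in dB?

Substitute s = j2: numerator = 30 + j20, denominator = 242 + j294.
|H(j2)| = |30 + j20| / |242 + j294| = 36.056 / 380.79 ≈ 0.09469.
In decibels: 20·log₁₀(0.09469) ≈ -20.5 dB.

|H(j2)|_dB ≈ -20.5 dB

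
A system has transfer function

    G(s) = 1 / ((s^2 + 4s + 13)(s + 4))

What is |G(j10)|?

Substitute s = j10: numerator = 1, denominator = -748 - j710.
|G(j10)| = |1| / |-748 - j710| = 1 / 1031.3 ≈ 0.0009696.

|G(j10)| ≈ 0.0009696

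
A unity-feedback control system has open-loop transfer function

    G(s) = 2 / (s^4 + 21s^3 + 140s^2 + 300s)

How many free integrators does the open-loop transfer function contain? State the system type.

Type 1

Factor s from the denominator: s^4 + 21s^3 + 140s^2 + 300s = s·(s^3 + 21s^2 + 140s + 300).
There is 1 pole at the origin, so the system is Type 1.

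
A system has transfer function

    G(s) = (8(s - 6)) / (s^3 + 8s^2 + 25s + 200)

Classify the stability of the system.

marginally stable

The denominator s^3 + 8s^2 + 25s + 200 factors as (s^2 + 25)(s + 8), giving poles at s = 5j, -5j, -8.
Since the simple pole(s) at s = 5j, -5j lie on the jω-axis with none in the right half-plane, the system is marginally stable.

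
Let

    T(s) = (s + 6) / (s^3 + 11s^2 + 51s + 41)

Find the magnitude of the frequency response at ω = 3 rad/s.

Substitute s = j3: numerator = 6 + j3, denominator = -58 + j126.
|T(j3)| = |6 + j3| / |-58 + j126| = 6.7082 / 138.71 ≈ 0.04836.

|T(j3)| ≈ 0.04836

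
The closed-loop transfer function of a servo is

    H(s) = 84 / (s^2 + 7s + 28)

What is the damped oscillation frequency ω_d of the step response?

Comparing s^2 + 7s + 28 to s^2 + 2ζωₙs + ωₙ²: ωₙ = √28 ≈ 5.292 rad/s and ζ = 7/(2·√28) ≈ 0.6614.
ζωₙ = 7/2 = 3.5, so ω_d = ωₙ√(1−ζ²) = √(ωₙ² − (ζωₙ)²) = √(28 − 3.5²) = √15.75 ≈ 3.969 rad/s.

ω_d ≈ 3.969 rad/s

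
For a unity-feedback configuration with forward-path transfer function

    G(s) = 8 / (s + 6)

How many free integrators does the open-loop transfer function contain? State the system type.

The denominator has no factor of s at the origin — no free integrator — so this is a Type 0 system.

Type 0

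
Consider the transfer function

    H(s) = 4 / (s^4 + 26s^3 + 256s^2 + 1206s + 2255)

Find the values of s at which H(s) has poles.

The poles are the roots of the denominator s^4 + 26s^3 + 256s^2 + 1206s + 2255 = 0.
Trying s = -11: the polynomial evaluates to 0, so (s + 11) is a factor.
Dividing out leaves s^3 + 15s^2 + 91s + 205 = 0.
This factors further as (s^2 + 10s + 41)(s + 5) = 0.

s = -5 + 4j, -5 - 4j, -11, -5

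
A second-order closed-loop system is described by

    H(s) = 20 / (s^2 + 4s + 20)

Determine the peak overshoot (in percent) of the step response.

%OS ≈ 20.8%

Comparing s^2 + 4s + 20 to s^2 + 2ζωₙs + ωₙ²: ωₙ = √20 ≈ 4.472 rad/s and ζ = 4/(2·√20) ≈ 0.4472.
%OS = 100·exp(−πζ/√(1−ζ²)) = 100·exp(−π·0.4472/√(1−0.4472²)) ≈ 20.8%.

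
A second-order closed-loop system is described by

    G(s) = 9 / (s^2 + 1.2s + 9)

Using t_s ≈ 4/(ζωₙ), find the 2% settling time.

Comparing s^2 + 1.2s + 9 to s^2 + 2ζωₙs + ωₙ²: ωₙ = 3 rad/s and ζ = 1.2/(2·3) = 0.2.
ζωₙ = 1.2/2 = 0.6, so t_s ≈ 4/(ζωₙ) = 4/0.6 ≈ 6.667 s.

t_s ≈ 6.667 s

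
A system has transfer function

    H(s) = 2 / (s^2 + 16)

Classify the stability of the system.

marginally stable

The denominator s^2 + 16 factors as (s^2 + 16), giving poles at s = ±4j.
Since the simple pole(s) at s = ±4j lie on the jω-axis with none in the right half-plane, the system is marginally stable.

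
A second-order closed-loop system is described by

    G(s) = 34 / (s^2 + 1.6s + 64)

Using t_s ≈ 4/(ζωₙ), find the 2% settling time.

Comparing s^2 + 1.6s + 64 to s^2 + 2ζωₙs + ωₙ²: ωₙ = 8 rad/s and ζ = 1.6/(2·8) = 0.1.
ζωₙ = 1.6/2 = 0.8, so t_s ≈ 4/(ζωₙ) = 4/0.8 = 5 s.

t_s ≈ 5 s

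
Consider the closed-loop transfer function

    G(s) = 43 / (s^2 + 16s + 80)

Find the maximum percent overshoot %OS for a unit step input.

Comparing s^2 + 16s + 80 to s^2 + 2ζωₙs + ωₙ²: ωₙ = √80 ≈ 8.944 rad/s and ζ = 16/(2·√80) ≈ 0.8944.
%OS = 100·exp(−πζ/√(1−ζ²)) = 100·exp(−π·0.8944/√(1−0.8944²)) ≈ 0.187%.

%OS ≈ 0.187%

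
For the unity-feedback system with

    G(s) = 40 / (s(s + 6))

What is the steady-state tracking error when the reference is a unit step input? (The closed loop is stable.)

G(s) has one pole at the origin.
This is a Type 1 system; for a step input the steady-state error is zero.

e_ss = 0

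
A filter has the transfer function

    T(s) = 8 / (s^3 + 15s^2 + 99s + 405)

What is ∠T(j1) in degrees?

At s = j1: numerator = 8, denominator = 390 + j98.
∠T = ∠num − ∠den = 0° − (14.105°) = -14.11°.

∠T(j1) ≈ -14.11°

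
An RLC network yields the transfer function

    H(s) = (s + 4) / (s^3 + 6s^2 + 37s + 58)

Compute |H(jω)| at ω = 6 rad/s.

Substitute s = j6: numerator = 4 + j6, denominator = -158 + j6.
|H(j6)| = |4 + j6| / |-158 + j6| = 7.2111 / 158.11 ≈ 0.04561.

|H(j6)| ≈ 0.04561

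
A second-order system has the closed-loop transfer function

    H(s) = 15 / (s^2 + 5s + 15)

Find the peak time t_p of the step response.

t_p ≈ 1.062 s

Comparing s^2 + 5s + 15 to s^2 + 2ζωₙs + ωₙ²: ωₙ = √15 ≈ 3.873 rad/s and ζ = 5/(2·√15) ≈ 0.6455.
ζωₙ = 5/2 = 2.5, so ω_d = ωₙ√(1−ζ²) = √(ωₙ² − (ζωₙ)²) = √(15 − 2.5²) = √8.75 ≈ 2.958 rad/s.
t_p = π/ω_d = π/2.958 ≈ 1.062 s.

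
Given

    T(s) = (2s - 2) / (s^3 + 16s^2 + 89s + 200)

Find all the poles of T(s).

The poles are the roots of the denominator s^3 + 16s^2 + 89s + 200 = 0.
Trying s = -8: the polynomial evaluates to 0, so (s + 8) is a factor.
Dividing out leaves s^2 + 8s + 25 = 0.
The quadratic formula then gives s = -4 ± 3j.

s = -4 + 3j, -4 - 3j, -8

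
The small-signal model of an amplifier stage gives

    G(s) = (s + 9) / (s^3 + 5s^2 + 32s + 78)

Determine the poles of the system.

The poles are the roots of the denominator s^3 + 5s^2 + 32s + 78 = 0.
Trying s = -3: the polynomial evaluates to 0, so (s + 3) is a factor.
Dividing out leaves s^2 + 2s + 26 = 0.
The quadratic formula then gives s = -1 ± 5j.

s = -1 ± 5j, -3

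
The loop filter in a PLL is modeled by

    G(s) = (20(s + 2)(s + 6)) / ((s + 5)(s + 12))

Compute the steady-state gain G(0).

G(0) = 4

At s = 0 each factor (s + a) contributes a and each (s^2 + bs + c) contributes c.
G(0) = 20·(2) · (6) / ((5) · (12)) = 240/60 = 4.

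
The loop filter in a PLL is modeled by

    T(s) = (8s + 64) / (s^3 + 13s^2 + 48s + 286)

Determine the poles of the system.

The poles are the roots of the denominator s^3 + 13s^2 + 48s + 286 = 0.
Trying s = -11: the polynomial evaluates to 0, so (s + 11) is a factor.
Dividing out leaves s^2 + 2s + 26 = 0.
The quadratic formula then gives s = -1 ± 5j.

s = -1 ± 5j, -11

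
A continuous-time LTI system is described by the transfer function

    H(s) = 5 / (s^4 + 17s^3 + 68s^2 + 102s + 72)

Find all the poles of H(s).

The poles are the roots of the denominator s^4 + 17s^3 + 68s^2 + 102s + 72 = 0.
Trying s = -12: the polynomial evaluates to 0, so (s + 12) is a factor.
Dividing out leaves s^3 + 5s^2 + 8s + 6 = 0.
This factors further as (s^2 + 2s + 2)(s + 3) = 0.

s = -12, -1 + j, -1 - j, -3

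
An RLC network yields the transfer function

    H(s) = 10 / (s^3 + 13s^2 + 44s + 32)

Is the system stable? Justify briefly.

stable

The denominator s^3 + 13s^2 + 44s + 32 factors as (s + 4)(s + 1)(s + 8), giving poles at s = -4, -1, -8.
Since all poles lie strictly in the left half-plane, the system is stable.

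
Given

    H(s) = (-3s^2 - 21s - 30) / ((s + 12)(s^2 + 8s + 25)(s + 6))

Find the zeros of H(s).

Set the numerator to zero: -3s^2 - 21s - 30 = 0, i.e. -3·(s^2 + 7s + 10) = 0.
Factoring: (s + 5)(s + 2) = 0.

s = -5, -2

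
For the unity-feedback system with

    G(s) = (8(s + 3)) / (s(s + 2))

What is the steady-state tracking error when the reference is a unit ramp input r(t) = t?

e_ss = 0.08333

G(s) has one pole at the origin.
This is a Type 1 system. Kv = lim_{s→0} s·G(s) = 24/2 = 12.
e_ss = 1/Kv = 1/(12) = 1/12 ≈ 0.08333.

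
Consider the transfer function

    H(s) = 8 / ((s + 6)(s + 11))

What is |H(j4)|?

|H(j4)| ≈ 0.09478

Substitute s = j4: numerator = 8, denominator = 50 + j68.
|H(j4)| = |8| / |50 + j68| = 8 / 84.404 ≈ 0.09478.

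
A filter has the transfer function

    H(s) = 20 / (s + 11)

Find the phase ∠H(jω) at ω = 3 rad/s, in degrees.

At s = j3: numerator = 20, denominator = 11 + j3.
∠H = ∠num − ∠den = 0° − (15.255°) = -15.26°.

∠H(j3) ≈ -15.26°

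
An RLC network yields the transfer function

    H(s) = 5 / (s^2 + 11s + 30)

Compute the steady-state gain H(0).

Set s = 0: H(0) = (5) / (30) = 1/6.

H(0) = 1/6 ≈ 0.1667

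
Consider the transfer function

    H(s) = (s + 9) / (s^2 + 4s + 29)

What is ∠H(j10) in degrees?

∠H(j10) ≈ -102.6°

At s = j10: numerator = 9 + j10, denominator = -71 + j40.
∠H = ∠num − ∠den = 48.013° − (150.60°) = -102.6°.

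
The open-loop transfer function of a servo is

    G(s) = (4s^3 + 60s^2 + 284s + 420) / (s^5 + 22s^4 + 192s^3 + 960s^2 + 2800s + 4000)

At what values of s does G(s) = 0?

Set the numerator to zero: 4s^3 + 60s^2 + 284s + 420 = 0, i.e. 4·(s^3 + 15s^2 + 71s + 105) = 0.
Factoring: (s + 5)(s + 3)(s + 7) = 0.

s = -5, -3, -7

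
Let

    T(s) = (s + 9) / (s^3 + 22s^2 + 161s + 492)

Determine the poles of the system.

s = -12, -5 ± 4j

The poles are the roots of the denominator s^3 + 22s^2 + 161s + 492 = 0.
Trying s = -12: the polynomial evaluates to 0, so (s + 12) is a factor.
Dividing out leaves s^2 + 10s + 41 = 0.
The quadratic formula then gives s = -5 ± 4j.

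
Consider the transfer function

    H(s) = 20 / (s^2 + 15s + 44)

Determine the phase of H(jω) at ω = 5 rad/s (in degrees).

∠H(j5) ≈ -75.78°

At s = j5: numerator = 20, denominator = 19 + j75.
∠H = ∠num − ∠den = 0° − (75.784°) = -75.78°.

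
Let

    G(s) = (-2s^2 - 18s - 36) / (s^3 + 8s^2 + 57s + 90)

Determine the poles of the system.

The poles are the roots of the denominator s^3 + 8s^2 + 57s + 90 = 0.
Trying s = -2: the polynomial evaluates to 0, so (s + 2) is a factor.
Dividing out leaves s^2 + 6s + 45 = 0.
The quadratic formula then gives s = -3 ± 6j.

s = -3 ± 6j, -2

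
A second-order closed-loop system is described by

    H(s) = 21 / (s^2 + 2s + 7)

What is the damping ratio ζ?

ζ ≈ 0.3780

Compare the denominator to the standard form s^2 + 2ζωₙs + ωₙ².
ωₙ² = 7, so ωₙ = √7 ≈ 2.646 rad/s.
2ζωₙ = 2, so ζ = 2/(2·√7) ≈ 0.3780.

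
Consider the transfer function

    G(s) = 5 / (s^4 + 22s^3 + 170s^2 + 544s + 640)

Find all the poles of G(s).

s = -3 ± j, -8, -8

The poles are the roots of the denominator s^4 + 22s^3 + 170s^2 + 544s + 640 = 0.
Trying s = -8: the polynomial evaluates to 0, so (s + 8) is a factor.
Dividing out leaves s^3 + 14s^2 + 58s + 80 = 0.
This factors further as (s^2 + 6s + 10)(s + 8) = 0.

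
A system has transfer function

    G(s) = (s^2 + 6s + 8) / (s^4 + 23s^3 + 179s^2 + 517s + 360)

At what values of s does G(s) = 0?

Set the numerator to zero: s^2 + 6s + 8 = 0.
Factoring: (s + 2)(s + 4) = 0.

s = -2, -4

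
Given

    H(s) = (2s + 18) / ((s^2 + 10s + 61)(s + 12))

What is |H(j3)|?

Substitute s = j3: numerator = 18 + j6, denominator = 534 + j516.
|H(j3)| = |18 + j6| / |534 + j516| = 18.974 / 742.57 ≈ 0.02555.

|H(j3)| ≈ 0.02555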